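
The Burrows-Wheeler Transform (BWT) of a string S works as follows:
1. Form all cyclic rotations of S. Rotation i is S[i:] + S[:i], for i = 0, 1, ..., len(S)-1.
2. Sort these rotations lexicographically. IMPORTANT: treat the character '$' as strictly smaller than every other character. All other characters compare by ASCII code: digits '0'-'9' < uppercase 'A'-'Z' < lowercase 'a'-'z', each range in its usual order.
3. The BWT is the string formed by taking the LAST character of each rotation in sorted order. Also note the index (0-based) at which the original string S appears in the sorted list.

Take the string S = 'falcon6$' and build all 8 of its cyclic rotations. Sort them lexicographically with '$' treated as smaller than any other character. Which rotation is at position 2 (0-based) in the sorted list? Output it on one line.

All 8 rotations (rotation i = S[i:]+S[:i]):
  rot[0] = falcon6$
  rot[1] = alcon6$f
  rot[2] = lcon6$fa
  rot[3] = con6$fal
  rot[4] = on6$falc
  rot[5] = n6$falco
  rot[6] = 6$falcon
  rot[7] = $falcon6
Sorted (with $ < everything):
  sorted[0] = $falcon6
  sorted[1] = 6$falcon
  sorted[2] = alcon6$f
  sorted[3] = con6$fal
  sorted[4] = falcon6$
  sorted[5] = lcon6$fa
  sorted[6] = n6$falco
  sorted[7] = on6$falc
sorted[2] = alcon6$f

Answer: alcon6$f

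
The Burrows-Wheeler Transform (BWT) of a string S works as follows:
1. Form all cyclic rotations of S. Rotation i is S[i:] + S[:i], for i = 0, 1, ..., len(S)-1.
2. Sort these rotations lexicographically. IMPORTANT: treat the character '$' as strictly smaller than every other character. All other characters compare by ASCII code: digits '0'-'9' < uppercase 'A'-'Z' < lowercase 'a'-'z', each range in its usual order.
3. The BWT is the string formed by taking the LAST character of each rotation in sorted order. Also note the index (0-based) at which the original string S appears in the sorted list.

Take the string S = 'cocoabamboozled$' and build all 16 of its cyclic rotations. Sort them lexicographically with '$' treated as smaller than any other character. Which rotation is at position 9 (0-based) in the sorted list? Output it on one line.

Answer: led$cocoabambooz

Derivation:
All 16 rotations (rotation i = S[i:]+S[:i]):
  rot[0] = cocoabamboozled$
  rot[1] = ocoabamboozled$c
  rot[2] = coabamboozled$co
  rot[3] = oabamboozled$coc
  rot[4] = abamboozled$coco
  rot[5] = bamboozled$cocoa
  rot[6] = amboozled$cocoab
  rot[7] = mboozled$cocoaba
  rot[8] = boozled$cocoabam
  rot[9] = oozled$cocoabamb
  rot[10] = ozled$cocoabambo
  rot[11] = zled$cocoabamboo
  rot[12] = led$cocoabambooz
  rot[13] = ed$cocoabamboozl
  rot[14] = d$cocoabamboozle
  rot[15] = $cocoabamboozled
Sorted (with $ < everything):
  sorted[0] = $cocoabamboozled
  sorted[1] = abamboozled$coco
  sorted[2] = amboozled$cocoab
  sorted[3] = bamboozled$cocoa
  sorted[4] = boozled$cocoabam
  sorted[5] = coabamboozled$co
  sorted[6] = cocoabamboozled$
  sorted[7] = d$cocoabamboozle
  sorted[8] = ed$cocoabamboozl
  sorted[9] = led$cocoabambooz
  sorted[10] = mboozled$cocoaba
  sorted[11] = oabamboozled$coc
  sorted[12] = ocoabamboozled$c
  sorted[13] = oozled$cocoabamb
  sorted[14] = ozled$cocoabambo
  sorted[15] = zled$cocoabamboo
sorted[9] = led$cocoabambooz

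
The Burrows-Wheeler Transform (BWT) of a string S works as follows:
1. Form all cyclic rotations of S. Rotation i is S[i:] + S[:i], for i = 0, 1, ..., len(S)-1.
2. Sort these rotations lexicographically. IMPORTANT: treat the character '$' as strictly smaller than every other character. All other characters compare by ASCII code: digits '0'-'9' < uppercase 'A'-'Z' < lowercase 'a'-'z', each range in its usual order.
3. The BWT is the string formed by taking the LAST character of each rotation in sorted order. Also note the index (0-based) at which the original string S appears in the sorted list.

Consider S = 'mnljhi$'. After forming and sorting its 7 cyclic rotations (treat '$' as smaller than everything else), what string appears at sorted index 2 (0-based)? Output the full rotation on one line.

Answer: i$mnljh

Derivation:
All 7 rotations (rotation i = S[i:]+S[:i]):
  rot[0] = mnljhi$
  rot[1] = nljhi$m
  rot[2] = ljhi$mn
  rot[3] = jhi$mnl
  rot[4] = hi$mnlj
  rot[5] = i$mnljh
  rot[6] = $mnljhi
Sorted (with $ < everything):
  sorted[0] = $mnljhi
  sorted[1] = hi$mnlj
  sorted[2] = i$mnljh
  sorted[3] = jhi$mnl
  sorted[4] = ljhi$mn
  sorted[5] = mnljhi$
  sorted[6] = nljhi$m
sorted[2] = i$mnljh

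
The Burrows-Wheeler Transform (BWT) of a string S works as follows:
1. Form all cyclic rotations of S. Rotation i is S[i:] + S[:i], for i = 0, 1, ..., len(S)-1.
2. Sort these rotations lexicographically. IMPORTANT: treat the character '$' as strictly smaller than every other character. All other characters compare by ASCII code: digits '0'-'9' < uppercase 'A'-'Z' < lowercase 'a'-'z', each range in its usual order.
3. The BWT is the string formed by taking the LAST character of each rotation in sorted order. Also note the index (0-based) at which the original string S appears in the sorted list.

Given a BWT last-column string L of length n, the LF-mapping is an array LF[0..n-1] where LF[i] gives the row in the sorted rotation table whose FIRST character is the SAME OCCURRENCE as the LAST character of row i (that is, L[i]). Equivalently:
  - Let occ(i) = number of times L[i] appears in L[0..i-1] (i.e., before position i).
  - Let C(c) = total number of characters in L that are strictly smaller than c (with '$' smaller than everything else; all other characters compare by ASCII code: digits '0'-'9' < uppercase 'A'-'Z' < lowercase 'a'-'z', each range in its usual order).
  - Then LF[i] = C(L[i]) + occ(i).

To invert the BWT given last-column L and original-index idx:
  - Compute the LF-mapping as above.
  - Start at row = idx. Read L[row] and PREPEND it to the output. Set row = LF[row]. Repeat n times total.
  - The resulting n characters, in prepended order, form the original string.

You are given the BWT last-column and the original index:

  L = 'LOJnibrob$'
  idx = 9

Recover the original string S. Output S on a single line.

LF mapping: 2 3 1 7 6 4 9 8 5 0
Walk LF starting at row 9, prepending L[row]:
  step 1: row=9, L[9]='$', prepend. Next row=LF[9]=0
  step 2: row=0, L[0]='L', prepend. Next row=LF[0]=2
  step 3: row=2, L[2]='J', prepend. Next row=LF[2]=1
  step 4: row=1, L[1]='O', prepend. Next row=LF[1]=3
  step 5: row=3, L[3]='n', prepend. Next row=LF[3]=7
  step 6: row=7, L[7]='o', prepend. Next row=LF[7]=8
  step 7: row=8, L[8]='b', prepend. Next row=LF[8]=5
  step 8: row=5, L[5]='b', prepend. Next row=LF[5]=4
  step 9: row=4, L[4]='i', prepend. Next row=LF[4]=6
  step 10: row=6, L[6]='r', prepend. Next row=LF[6]=9
Reversed output: ribbonOJL$

Answer: ribbonOJL$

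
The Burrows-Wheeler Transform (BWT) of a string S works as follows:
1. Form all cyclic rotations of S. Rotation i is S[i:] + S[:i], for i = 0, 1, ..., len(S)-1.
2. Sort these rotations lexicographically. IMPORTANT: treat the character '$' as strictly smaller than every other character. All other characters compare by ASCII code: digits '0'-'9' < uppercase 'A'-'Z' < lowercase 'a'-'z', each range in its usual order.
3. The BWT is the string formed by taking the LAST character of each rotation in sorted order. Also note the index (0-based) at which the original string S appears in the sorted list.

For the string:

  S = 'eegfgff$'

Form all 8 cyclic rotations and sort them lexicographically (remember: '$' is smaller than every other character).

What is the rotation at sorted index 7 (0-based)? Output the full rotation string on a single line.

All 8 rotations (rotation i = S[i:]+S[:i]):
  rot[0] = eegfgff$
  rot[1] = egfgff$e
  rot[2] = gfgff$ee
  rot[3] = fgff$eeg
  rot[4] = gff$eegf
  rot[5] = ff$eegfg
  rot[6] = f$eegfgf
  rot[7] = $eegfgff
Sorted (with $ < everything):
  sorted[0] = $eegfgff
  sorted[1] = eegfgff$
  sorted[2] = egfgff$e
  sorted[3] = f$eegfgf
  sorted[4] = ff$eegfg
  sorted[5] = fgff$eeg
  sorted[6] = gff$eegf
  sorted[7] = gfgff$ee
sorted[7] = gfgff$ee

Answer: gfgff$ee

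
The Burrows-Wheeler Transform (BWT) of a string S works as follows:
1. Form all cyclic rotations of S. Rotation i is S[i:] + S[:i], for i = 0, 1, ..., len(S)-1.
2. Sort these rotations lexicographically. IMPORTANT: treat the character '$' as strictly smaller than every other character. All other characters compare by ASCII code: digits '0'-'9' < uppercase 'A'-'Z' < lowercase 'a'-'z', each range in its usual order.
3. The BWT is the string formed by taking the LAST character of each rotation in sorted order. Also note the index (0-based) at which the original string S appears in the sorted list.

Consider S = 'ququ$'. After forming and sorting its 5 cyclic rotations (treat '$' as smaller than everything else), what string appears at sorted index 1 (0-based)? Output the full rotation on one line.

Answer: qu$qu

Derivation:
All 5 rotations (rotation i = S[i:]+S[:i]):
  rot[0] = ququ$
  rot[1] = uqu$q
  rot[2] = qu$qu
  rot[3] = u$quq
  rot[4] = $ququ
Sorted (with $ < everything):
  sorted[0] = $ququ
  sorted[1] = qu$qu
  sorted[2] = ququ$
  sorted[3] = u$quq
  sorted[4] = uqu$q
sorted[1] = qu$qu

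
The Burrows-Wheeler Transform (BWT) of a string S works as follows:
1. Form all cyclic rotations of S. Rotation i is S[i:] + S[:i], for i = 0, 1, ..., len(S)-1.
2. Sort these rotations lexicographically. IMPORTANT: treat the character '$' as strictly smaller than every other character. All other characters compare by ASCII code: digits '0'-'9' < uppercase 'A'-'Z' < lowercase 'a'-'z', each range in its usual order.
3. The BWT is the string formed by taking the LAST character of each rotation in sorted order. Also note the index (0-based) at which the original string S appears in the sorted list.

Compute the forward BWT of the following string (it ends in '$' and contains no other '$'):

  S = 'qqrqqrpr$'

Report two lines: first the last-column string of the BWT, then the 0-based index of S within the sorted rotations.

All 9 rotations (rotation i = S[i:]+S[:i]):
  rot[0] = qqrqqrpr$
  rot[1] = qrqqrpr$q
  rot[2] = rqqrpr$qq
  rot[3] = qqrpr$qqr
  rot[4] = qrpr$qqrq
  rot[5] = rpr$qqrqq
  rot[6] = pr$qqrqqr
  rot[7] = r$qqrqqrp
  rot[8] = $qqrqqrpr
Sorted (with $ < everything):
  sorted[0] = $qqrqqrpr  (last char: 'r')
  sorted[1] = pr$qqrqqr  (last char: 'r')
  sorted[2] = qqrpr$qqr  (last char: 'r')
  sorted[3] = qqrqqrpr$  (last char: '$')
  sorted[4] = qrpr$qqrq  (last char: 'q')
  sorted[5] = qrqqrpr$q  (last char: 'q')
  sorted[6] = r$qqrqqrp  (last char: 'p')
  sorted[7] = rpr$qqrqq  (last char: 'q')
  sorted[8] = rqqrpr$qq  (last char: 'q')
Last column: rrr$qqpqq
Original string S is at sorted index 3

Answer: rrr$qqpqq
3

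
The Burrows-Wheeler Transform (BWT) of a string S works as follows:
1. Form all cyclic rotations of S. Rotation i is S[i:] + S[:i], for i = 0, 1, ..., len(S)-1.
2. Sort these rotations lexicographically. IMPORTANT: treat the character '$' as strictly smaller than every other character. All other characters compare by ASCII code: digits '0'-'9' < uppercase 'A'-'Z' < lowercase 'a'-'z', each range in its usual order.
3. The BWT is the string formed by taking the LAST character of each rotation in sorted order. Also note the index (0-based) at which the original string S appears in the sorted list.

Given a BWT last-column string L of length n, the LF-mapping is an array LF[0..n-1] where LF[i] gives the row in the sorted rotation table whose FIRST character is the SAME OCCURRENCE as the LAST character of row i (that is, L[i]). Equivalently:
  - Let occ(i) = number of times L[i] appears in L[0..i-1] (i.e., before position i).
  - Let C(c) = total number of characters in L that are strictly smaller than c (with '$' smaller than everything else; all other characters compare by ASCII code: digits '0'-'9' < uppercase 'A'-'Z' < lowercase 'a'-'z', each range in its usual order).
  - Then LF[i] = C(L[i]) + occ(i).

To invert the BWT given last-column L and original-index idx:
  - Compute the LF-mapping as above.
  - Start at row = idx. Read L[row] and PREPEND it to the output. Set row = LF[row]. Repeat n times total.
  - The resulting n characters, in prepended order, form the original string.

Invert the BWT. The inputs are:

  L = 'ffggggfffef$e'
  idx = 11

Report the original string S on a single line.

Answer: gfegegffffgf$

Derivation:
LF mapping: 3 4 9 10 11 12 5 6 7 1 8 0 2
Walk LF starting at row 11, prepending L[row]:
  step 1: row=11, L[11]='$', prepend. Next row=LF[11]=0
  step 2: row=0, L[0]='f', prepend. Next row=LF[0]=3
  step 3: row=3, L[3]='g', prepend. Next row=LF[3]=10
  step 4: row=10, L[10]='f', prepend. Next row=LF[10]=8
  step 5: row=8, L[8]='f', prepend. Next row=LF[8]=7
  step 6: row=7, L[7]='f', prepend. Next row=LF[7]=6
  step 7: row=6, L[6]='f', prepend. Next row=LF[6]=5
  step 8: row=5, L[5]='g', prepend. Next row=LF[5]=12
  step 9: row=12, L[12]='e', prepend. Next row=LF[12]=2
  step 10: row=2, L[2]='g', prepend. Next row=LF[2]=9
  step 11: row=9, L[9]='e', prepend. Next row=LF[9]=1
  step 12: row=1, L[1]='f', prepend. Next row=LF[1]=4
  step 13: row=4, L[4]='g', prepend. Next row=LF[4]=11
Reversed output: gfegegffffgf$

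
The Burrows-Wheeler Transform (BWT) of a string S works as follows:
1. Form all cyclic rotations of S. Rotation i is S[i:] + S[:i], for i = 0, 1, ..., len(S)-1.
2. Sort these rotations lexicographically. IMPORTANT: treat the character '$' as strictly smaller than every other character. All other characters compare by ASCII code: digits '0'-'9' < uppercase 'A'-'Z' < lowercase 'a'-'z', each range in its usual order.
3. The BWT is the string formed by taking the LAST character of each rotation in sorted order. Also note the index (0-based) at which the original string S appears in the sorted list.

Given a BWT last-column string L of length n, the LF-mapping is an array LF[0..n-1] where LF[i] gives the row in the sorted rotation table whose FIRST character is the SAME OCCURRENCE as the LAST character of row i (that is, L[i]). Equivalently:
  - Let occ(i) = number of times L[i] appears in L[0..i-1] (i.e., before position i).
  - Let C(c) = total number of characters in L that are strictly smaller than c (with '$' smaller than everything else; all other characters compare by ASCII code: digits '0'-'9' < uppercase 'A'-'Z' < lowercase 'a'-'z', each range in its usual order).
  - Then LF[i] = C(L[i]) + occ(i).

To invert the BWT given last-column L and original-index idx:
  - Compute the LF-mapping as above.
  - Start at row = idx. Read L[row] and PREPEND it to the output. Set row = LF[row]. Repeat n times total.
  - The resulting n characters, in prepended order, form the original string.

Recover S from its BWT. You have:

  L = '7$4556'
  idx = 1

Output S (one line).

LF mapping: 5 0 1 2 3 4
Walk LF starting at row 1, prepending L[row]:
  step 1: row=1, L[1]='$', prepend. Next row=LF[1]=0
  step 2: row=0, L[0]='7', prepend. Next row=LF[0]=5
  step 3: row=5, L[5]='6', prepend. Next row=LF[5]=4
  step 4: row=4, L[4]='5', prepend. Next row=LF[4]=3
  step 5: row=3, L[3]='5', prepend. Next row=LF[3]=2
  step 6: row=2, L[2]='4', prepend. Next row=LF[2]=1
Reversed output: 45567$

Answer: 45567$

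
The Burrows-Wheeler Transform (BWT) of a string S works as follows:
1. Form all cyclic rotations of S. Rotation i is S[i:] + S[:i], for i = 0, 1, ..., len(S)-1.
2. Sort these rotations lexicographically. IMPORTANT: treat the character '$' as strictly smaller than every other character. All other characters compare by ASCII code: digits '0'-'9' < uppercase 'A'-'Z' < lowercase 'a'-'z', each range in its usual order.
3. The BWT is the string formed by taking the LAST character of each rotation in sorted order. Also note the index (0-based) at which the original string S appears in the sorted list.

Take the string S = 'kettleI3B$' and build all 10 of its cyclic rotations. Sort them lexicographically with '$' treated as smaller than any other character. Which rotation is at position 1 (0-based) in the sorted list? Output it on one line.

All 10 rotations (rotation i = S[i:]+S[:i]):
  rot[0] = kettleI3B$
  rot[1] = ettleI3B$k
  rot[2] = ttleI3B$ke
  rot[3] = tleI3B$ket
  rot[4] = leI3B$kett
  rot[5] = eI3B$kettl
  rot[6] = I3B$kettle
  rot[7] = 3B$kettleI
  rot[8] = B$kettleI3
  rot[9] = $kettleI3B
Sorted (with $ < everything):
  sorted[0] = $kettleI3B
  sorted[1] = 3B$kettleI
  sorted[2] = B$kettleI3
  sorted[3] = I3B$kettle
  sorted[4] = eI3B$kettl
  sorted[5] = ettleI3B$k
  sorted[6] = kettleI3B$
  sorted[7] = leI3B$kett
  sorted[8] = tleI3B$ket
  sorted[9] = ttleI3B$ke
sorted[1] = 3B$kettleI

Answer: 3B$kettleI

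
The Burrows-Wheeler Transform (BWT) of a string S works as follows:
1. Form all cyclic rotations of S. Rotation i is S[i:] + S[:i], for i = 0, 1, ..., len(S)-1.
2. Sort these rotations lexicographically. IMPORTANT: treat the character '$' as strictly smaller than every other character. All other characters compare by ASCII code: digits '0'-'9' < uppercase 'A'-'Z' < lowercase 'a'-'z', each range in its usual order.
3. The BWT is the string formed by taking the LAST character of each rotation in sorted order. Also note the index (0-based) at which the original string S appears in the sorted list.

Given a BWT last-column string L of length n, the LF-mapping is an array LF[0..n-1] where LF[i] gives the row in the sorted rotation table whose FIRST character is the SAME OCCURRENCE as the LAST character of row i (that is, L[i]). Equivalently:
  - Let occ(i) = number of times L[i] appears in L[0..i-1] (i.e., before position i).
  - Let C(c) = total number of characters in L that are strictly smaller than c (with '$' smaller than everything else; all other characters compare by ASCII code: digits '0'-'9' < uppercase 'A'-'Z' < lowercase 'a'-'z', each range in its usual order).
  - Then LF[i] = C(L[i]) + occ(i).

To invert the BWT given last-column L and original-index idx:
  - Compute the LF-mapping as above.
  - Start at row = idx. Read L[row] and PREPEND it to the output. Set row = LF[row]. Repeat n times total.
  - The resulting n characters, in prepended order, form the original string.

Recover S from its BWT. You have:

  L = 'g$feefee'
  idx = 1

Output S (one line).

Answer: eeffeeg$

Derivation:
LF mapping: 7 0 5 1 2 6 3 4
Walk LF starting at row 1, prepending L[row]:
  step 1: row=1, L[1]='$', prepend. Next row=LF[1]=0
  step 2: row=0, L[0]='g', prepend. Next row=LF[0]=7
  step 3: row=7, L[7]='e', prepend. Next row=LF[7]=4
  step 4: row=4, L[4]='e', prepend. Next row=LF[4]=2
  step 5: row=2, L[2]='f', prepend. Next row=LF[2]=5
  step 6: row=5, L[5]='f', prepend. Next row=LF[5]=6
  step 7: row=6, L[6]='e', prepend. Next row=LF[6]=3
  step 8: row=3, L[3]='e', prepend. Next row=LF[3]=1
Reversed output: eeffeeg$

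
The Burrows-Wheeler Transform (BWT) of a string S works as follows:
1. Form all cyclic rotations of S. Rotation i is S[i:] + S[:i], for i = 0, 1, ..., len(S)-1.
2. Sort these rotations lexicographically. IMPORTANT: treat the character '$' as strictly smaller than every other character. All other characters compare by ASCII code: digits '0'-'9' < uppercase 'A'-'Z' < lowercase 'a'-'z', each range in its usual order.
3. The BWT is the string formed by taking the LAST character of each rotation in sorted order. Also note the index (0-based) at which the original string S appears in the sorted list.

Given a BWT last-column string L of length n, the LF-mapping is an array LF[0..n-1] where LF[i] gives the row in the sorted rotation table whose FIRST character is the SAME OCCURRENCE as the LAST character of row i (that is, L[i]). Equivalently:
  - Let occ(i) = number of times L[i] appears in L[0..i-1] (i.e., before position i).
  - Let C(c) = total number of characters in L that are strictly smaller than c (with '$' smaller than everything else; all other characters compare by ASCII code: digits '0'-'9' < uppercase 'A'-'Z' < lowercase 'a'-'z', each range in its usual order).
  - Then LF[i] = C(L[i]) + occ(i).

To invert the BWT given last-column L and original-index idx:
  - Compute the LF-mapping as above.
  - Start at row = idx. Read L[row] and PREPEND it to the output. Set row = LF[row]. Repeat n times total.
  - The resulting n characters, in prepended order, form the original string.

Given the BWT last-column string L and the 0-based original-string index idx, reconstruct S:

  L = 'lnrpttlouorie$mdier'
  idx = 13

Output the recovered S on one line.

LF mapping: 6 9 13 12 16 17 7 10 18 11 14 4 2 0 8 1 5 3 15
Walk LF starting at row 13, prepending L[row]:
  step 1: row=13, L[13]='$', prepend. Next row=LF[13]=0
  step 2: row=0, L[0]='l', prepend. Next row=LF[0]=6
  step 3: row=6, L[6]='l', prepend. Next row=LF[6]=7
  step 4: row=7, L[7]='o', prepend. Next row=LF[7]=10
  step 5: row=10, L[10]='r', prepend. Next row=LF[10]=14
  step 6: row=14, L[14]='m', prepend. Next row=LF[14]=8
  step 7: row=8, L[8]='u', prepend. Next row=LF[8]=18
  step 8: row=18, L[18]='r', prepend. Next row=LF[18]=15
  step 9: row=15, L[15]='d', prepend. Next row=LF[15]=1
  step 10: row=1, L[1]='n', prepend. Next row=LF[1]=9
  step 11: row=9, L[9]='o', prepend. Next row=LF[9]=11
  step 12: row=11, L[11]='i', prepend. Next row=LF[11]=4
  step 13: row=4, L[4]='t', prepend. Next row=LF[4]=16
  step 14: row=16, L[16]='i', prepend. Next row=LF[16]=5
  step 15: row=5, L[5]='t', prepend. Next row=LF[5]=17
  step 16: row=17, L[17]='e', prepend. Next row=LF[17]=3
  step 17: row=3, L[3]='p', prepend. Next row=LF[3]=12
  step 18: row=12, L[12]='e', prepend. Next row=LF[12]=2
  step 19: row=2, L[2]='r', prepend. Next row=LF[2]=13
Reversed output: repetitiondrumroll$

Answer: repetitiondrumroll$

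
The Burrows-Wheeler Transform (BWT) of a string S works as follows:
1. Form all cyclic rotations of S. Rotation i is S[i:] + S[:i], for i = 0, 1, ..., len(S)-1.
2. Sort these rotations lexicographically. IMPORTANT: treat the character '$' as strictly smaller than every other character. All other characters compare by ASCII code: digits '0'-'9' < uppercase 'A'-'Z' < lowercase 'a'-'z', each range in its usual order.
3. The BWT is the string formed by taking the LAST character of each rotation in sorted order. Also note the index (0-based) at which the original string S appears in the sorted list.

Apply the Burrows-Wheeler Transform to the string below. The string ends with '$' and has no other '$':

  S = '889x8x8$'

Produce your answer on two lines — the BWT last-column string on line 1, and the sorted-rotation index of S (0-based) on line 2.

All 8 rotations (rotation i = S[i:]+S[:i]):
  rot[0] = 889x8x8$
  rot[1] = 89x8x8$8
  rot[2] = 9x8x8$88
  rot[3] = x8x8$889
  rot[4] = 8x8$889x
  rot[5] = x8$889x8
  rot[6] = 8$889x8x
  rot[7] = $889x8x8
Sorted (with $ < everything):
  sorted[0] = $889x8x8  (last char: '8')
  sorted[1] = 8$889x8x  (last char: 'x')
  sorted[2] = 889x8x8$  (last char: '$')
  sorted[3] = 89x8x8$8  (last char: '8')
  sorted[4] = 8x8$889x  (last char: 'x')
  sorted[5] = 9x8x8$88  (last char: '8')
  sorted[6] = x8$889x8  (last char: '8')
  sorted[7] = x8x8$889  (last char: '9')
Last column: 8x$8x889
Original string S is at sorted index 2

Answer: 8x$8x889
2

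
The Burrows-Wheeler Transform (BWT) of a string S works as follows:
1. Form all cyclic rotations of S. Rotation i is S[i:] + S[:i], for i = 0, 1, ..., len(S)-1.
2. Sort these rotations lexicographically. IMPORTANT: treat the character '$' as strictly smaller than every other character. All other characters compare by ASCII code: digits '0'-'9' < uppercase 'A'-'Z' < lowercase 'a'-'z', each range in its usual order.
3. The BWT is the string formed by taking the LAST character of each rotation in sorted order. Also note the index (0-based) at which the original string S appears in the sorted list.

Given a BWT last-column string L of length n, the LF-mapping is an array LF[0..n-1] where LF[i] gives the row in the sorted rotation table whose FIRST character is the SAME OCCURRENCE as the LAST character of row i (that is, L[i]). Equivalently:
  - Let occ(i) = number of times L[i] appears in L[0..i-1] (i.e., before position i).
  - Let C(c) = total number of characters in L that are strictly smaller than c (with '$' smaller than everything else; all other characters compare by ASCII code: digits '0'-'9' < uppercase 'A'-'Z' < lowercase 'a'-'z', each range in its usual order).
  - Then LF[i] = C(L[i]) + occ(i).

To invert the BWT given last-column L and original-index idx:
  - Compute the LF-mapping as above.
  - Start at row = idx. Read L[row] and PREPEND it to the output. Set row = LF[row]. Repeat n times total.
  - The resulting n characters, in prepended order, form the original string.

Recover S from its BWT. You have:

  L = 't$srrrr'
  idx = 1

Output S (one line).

LF mapping: 6 0 5 1 2 3 4
Walk LF starting at row 1, prepending L[row]:
  step 1: row=1, L[1]='$', prepend. Next row=LF[1]=0
  step 2: row=0, L[0]='t', prepend. Next row=LF[0]=6
  step 3: row=6, L[6]='r', prepend. Next row=LF[6]=4
  step 4: row=4, L[4]='r', prepend. Next row=LF[4]=2
  step 5: row=2, L[2]='s', prepend. Next row=LF[2]=5
  step 6: row=5, L[5]='r', prepend. Next row=LF[5]=3
  step 7: row=3, L[3]='r', prepend. Next row=LF[3]=1
Reversed output: rrsrrt$

Answer: rrsrrt$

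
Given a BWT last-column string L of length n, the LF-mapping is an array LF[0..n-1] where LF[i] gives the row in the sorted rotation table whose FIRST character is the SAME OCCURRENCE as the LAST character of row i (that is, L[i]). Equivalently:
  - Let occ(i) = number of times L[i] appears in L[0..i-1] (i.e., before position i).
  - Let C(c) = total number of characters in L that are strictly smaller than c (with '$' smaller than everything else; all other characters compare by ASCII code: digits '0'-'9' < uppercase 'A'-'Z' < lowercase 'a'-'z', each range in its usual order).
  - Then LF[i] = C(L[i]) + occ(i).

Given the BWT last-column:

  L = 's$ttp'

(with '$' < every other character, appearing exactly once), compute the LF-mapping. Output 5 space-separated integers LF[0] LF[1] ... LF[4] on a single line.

Char counts: '$':1, 'p':1, 's':1, 't':2
C (first-col start): C('$')=0, C('p')=1, C('s')=2, C('t')=3
L[0]='s': occ=0, LF[0]=C('s')+0=2+0=2
L[1]='$': occ=0, LF[1]=C('$')+0=0+0=0
L[2]='t': occ=0, LF[2]=C('t')+0=3+0=3
L[3]='t': occ=1, LF[3]=C('t')+1=3+1=4
L[4]='p': occ=0, LF[4]=C('p')+0=1+0=1

Answer: 2 0 3 4 1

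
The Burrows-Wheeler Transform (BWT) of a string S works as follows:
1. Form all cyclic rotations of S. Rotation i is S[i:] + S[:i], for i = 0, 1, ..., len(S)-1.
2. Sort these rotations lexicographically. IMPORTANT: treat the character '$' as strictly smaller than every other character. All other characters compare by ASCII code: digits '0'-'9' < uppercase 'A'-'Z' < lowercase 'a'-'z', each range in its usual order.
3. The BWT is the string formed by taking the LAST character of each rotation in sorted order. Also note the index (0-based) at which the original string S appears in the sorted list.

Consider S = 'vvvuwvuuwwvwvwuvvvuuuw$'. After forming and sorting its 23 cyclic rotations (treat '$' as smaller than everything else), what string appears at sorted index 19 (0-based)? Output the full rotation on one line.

All 23 rotations (rotation i = S[i:]+S[:i]):
  rot[0] = vvvuwvuuwwvwvwuvvvuuuw$
  rot[1] = vvuwvuuwwvwvwuvvvuuuw$v
  rot[2] = vuwvuuwwvwvwuvvvuuuw$vv
  rot[3] = uwvuuwwvwvwuvvvuuuw$vvv
  rot[4] = wvuuwwvwvwuvvvuuuw$vvvu
  rot[5] = vuuwwvwvwuvvvuuuw$vvvuw
  rot[6] = uuwwvwvwuvvvuuuw$vvvuwv
  rot[7] = uwwvwvwuvvvuuuw$vvvuwvu
  rot[8] = wwvwvwuvvvuuuw$vvvuwvuu
  rot[9] = wvwvwuvvvuuuw$vvvuwvuuw
  rot[10] = vwvwuvvvuuuw$vvvuwvuuww
  rot[11] = wvwuvvvuuuw$vvvuwvuuwwv
  rot[12] = vwuvvvuuuw$vvvuwvuuwwvw
  rot[13] = wuvvvuuuw$vvvuwvuuwwvwv
  rot[14] = uvvvuuuw$vvvuwvuuwwvwvw
  rot[15] = vvvuuuw$vvvuwvuuwwvwvwu
  rot[16] = vvuuuw$vvvuwvuuwwvwvwuv
  rot[17] = vuuuw$vvvuwvuuwwvwvwuvv
  rot[18] = uuuw$vvvuwvuuwwvwvwuvvv
  rot[19] = uuw$vvvuwvuuwwvwvwuvvvu
  rot[20] = uw$vvvuwvuuwwvwvwuvvvuu
  rot[21] = w$vvvuwvuuwwvwvwuvvvuuu
  rot[22] = $vvvuwvuuwwvwvwuvvvuuuw
Sorted (with $ < everything):
  sorted[0] = $vvvuwvuuwwvwvwuvvvuuuw
  sorted[1] = uuuw$vvvuwvuuwwvwvwuvvv
  sorted[2] = uuw$vvvuwvuuwwvwvwuvvvu
  sorted[3] = uuwwvwvwuvvvuuuw$vvvuwv
  sorted[4] = uvvvuuuw$vvvuwvuuwwvwvw
  sorted[5] = uw$vvvuwvuuwwvwvwuvvvuu
  sorted[6] = uwvuuwwvwvwuvvvuuuw$vvv
  sorted[7] = uwwvwvwuvvvuuuw$vvvuwvu
  sorted[8] = vuuuw$vvvuwvuuwwvwvwuvv
  sorted[9] = vuuwwvwvwuvvvuuuw$vvvuw
  sorted[10] = vuwvuuwwvwvwuvvvuuuw$vv
  sorted[11] = vvuuuw$vvvuwvuuwwvwvwuv
  sorted[12] = vvuwvuuwwvwvwuvvvuuuw$v
  sorted[13] = vvvuuuw$vvvuwvuuwwvwvwu
  sorted[14] = vvvuwvuuwwvwvwuvvvuuuw$
  sorted[15] = vwuvvvuuuw$vvvuwvuuwwvw
  sorted[16] = vwvwuvvvuuuw$vvvuwvuuww
  sorted[17] = w$vvvuwvuuwwvwvwuvvvuuu
  sorted[18] = wuvvvuuuw$vvvuwvuuwwvwv
  sorted[19] = wvuuwwvwvwuvvvuuuw$vvvu
  sorted[20] = wvwuvvvuuuw$vvvuwvuuwwv
  sorted[21] = wvwvwuvvvuuuw$vvvuwvuuw
  sorted[22] = wwvwvwuvvvuuuw$vvvuwvuu
sorted[19] = wvuuwwvwvwuvvvuuuw$vvvu

Answer: wvuuwwvwvwuvvvuuuw$vvvu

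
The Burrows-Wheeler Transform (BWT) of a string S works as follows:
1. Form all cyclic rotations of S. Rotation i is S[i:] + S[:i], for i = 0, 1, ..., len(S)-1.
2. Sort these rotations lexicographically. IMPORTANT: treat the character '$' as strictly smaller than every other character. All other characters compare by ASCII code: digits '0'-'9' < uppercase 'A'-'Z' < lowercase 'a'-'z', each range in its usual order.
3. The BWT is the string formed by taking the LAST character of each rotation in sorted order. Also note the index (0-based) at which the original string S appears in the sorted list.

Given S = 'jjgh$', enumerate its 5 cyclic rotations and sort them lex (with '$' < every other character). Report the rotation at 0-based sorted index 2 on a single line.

Answer: h$jjg

Derivation:
All 5 rotations (rotation i = S[i:]+S[:i]):
  rot[0] = jjgh$
  rot[1] = jgh$j
  rot[2] = gh$jj
  rot[3] = h$jjg
  rot[4] = $jjgh
Sorted (with $ < everything):
  sorted[0] = $jjgh
  sorted[1] = gh$jj
  sorted[2] = h$jjg
  sorted[3] = jgh$j
  sorted[4] = jjgh$
sorted[2] = h$jjg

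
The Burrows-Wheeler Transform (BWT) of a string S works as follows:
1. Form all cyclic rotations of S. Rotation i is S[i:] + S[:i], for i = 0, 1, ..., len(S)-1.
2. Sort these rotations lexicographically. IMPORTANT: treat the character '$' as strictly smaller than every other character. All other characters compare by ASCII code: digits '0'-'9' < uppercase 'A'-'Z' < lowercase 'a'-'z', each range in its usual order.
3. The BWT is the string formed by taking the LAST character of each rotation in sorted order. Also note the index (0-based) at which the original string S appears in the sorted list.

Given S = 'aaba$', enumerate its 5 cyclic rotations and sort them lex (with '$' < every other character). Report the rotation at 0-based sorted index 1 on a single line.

Answer: a$aab

Derivation:
All 5 rotations (rotation i = S[i:]+S[:i]):
  rot[0] = aaba$
  rot[1] = aba$a
  rot[2] = ba$aa
  rot[3] = a$aab
  rot[4] = $aaba
Sorted (with $ < everything):
  sorted[0] = $aaba
  sorted[1] = a$aab
  sorted[2] = aaba$
  sorted[3] = aba$a
  sorted[4] = ba$aa
sorted[1] = a$aab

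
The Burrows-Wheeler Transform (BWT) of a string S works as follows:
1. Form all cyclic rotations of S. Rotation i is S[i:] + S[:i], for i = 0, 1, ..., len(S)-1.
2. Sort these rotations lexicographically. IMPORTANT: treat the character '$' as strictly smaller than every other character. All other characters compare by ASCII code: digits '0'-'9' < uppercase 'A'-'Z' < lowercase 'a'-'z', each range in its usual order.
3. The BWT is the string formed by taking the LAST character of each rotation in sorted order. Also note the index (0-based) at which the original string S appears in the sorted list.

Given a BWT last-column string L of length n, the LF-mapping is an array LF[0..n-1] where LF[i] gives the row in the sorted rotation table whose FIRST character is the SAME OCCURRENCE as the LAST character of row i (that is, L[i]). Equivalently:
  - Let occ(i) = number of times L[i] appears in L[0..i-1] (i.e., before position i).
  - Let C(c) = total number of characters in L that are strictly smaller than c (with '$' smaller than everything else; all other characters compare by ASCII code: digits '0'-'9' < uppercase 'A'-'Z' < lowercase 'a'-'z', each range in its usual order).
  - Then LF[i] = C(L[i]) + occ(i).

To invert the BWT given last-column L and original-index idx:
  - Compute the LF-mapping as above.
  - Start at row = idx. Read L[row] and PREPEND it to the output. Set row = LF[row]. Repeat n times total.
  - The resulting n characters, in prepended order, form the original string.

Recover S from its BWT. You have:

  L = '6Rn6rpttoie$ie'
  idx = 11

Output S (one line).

LF mapping: 1 3 8 2 11 10 12 13 9 6 4 0 7 5
Walk LF starting at row 11, prepending L[row]:
  step 1: row=11, L[11]='$', prepend. Next row=LF[11]=0
  step 2: row=0, L[0]='6', prepend. Next row=LF[0]=1
  step 3: row=1, L[1]='R', prepend. Next row=LF[1]=3
  step 4: row=3, L[3]='6', prepend. Next row=LF[3]=2
  step 5: row=2, L[2]='n', prepend. Next row=LF[2]=8
  step 6: row=8, L[8]='o', prepend. Next row=LF[8]=9
  step 7: row=9, L[9]='i', prepend. Next row=LF[9]=6
  step 8: row=6, L[6]='t', prepend. Next row=LF[6]=12
  step 9: row=12, L[12]='i', prepend. Next row=LF[12]=7
  step 10: row=7, L[7]='t', prepend. Next row=LF[7]=13
  step 11: row=13, L[13]='e', prepend. Next row=LF[13]=5
  step 12: row=5, L[5]='p', prepend. Next row=LF[5]=10
  step 13: row=10, L[10]='e', prepend. Next row=LF[10]=4
  step 14: row=4, L[4]='r', prepend. Next row=LF[4]=11
Reversed output: repetition6R6$

Answer: repetition6R6$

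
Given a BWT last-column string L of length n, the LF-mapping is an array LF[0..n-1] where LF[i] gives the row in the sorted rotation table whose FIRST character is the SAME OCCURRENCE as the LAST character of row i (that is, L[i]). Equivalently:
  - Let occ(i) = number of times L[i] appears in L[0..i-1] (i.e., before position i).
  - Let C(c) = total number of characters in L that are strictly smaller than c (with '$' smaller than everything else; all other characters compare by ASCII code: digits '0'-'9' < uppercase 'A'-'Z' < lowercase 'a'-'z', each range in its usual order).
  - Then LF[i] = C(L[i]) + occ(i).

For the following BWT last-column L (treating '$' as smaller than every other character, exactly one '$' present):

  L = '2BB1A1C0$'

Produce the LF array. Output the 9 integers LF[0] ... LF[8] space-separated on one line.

Char counts: '$':1, '0':1, '1':2, '2':1, 'A':1, 'B':2, 'C':1
C (first-col start): C('$')=0, C('0')=1, C('1')=2, C('2')=4, C('A')=5, C('B')=6, C('C')=8
L[0]='2': occ=0, LF[0]=C('2')+0=4+0=4
L[1]='B': occ=0, LF[1]=C('B')+0=6+0=6
L[2]='B': occ=1, LF[2]=C('B')+1=6+1=7
L[3]='1': occ=0, LF[3]=C('1')+0=2+0=2
L[4]='A': occ=0, LF[4]=C('A')+0=5+0=5
L[5]='1': occ=1, LF[5]=C('1')+1=2+1=3
L[6]='C': occ=0, LF[6]=C('C')+0=8+0=8
L[7]='0': occ=0, LF[7]=C('0')+0=1+0=1
L[8]='$': occ=0, LF[8]=C('$')+0=0+0=0

Answer: 4 6 7 2 5 3 8 1 0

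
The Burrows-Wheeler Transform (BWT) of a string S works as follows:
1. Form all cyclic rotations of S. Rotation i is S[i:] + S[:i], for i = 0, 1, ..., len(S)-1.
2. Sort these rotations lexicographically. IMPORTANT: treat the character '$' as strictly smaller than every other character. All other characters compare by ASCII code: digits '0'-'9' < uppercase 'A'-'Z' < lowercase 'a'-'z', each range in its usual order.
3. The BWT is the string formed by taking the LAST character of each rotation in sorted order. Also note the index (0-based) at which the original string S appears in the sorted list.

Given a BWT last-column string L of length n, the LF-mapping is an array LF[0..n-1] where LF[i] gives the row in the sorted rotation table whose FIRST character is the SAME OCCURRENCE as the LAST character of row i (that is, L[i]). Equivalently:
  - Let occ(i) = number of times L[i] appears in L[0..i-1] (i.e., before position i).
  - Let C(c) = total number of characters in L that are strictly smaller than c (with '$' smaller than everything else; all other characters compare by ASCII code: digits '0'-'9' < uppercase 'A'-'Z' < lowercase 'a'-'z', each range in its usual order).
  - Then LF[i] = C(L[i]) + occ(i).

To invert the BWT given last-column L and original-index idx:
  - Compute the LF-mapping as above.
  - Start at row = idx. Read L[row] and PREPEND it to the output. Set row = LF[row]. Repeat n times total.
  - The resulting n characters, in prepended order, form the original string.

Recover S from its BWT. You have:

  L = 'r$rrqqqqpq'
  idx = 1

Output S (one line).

Answer: prqqqrqqr$

Derivation:
LF mapping: 7 0 8 9 2 3 4 5 1 6
Walk LF starting at row 1, prepending L[row]:
  step 1: row=1, L[1]='$', prepend. Next row=LF[1]=0
  step 2: row=0, L[0]='r', prepend. Next row=LF[0]=7
  step 3: row=7, L[7]='q', prepend. Next row=LF[7]=5
  step 4: row=5, L[5]='q', prepend. Next row=LF[5]=3
  step 5: row=3, L[3]='r', prepend. Next row=LF[3]=9
  step 6: row=9, L[9]='q', prepend. Next row=LF[9]=6
  step 7: row=6, L[6]='q', prepend. Next row=LF[6]=4
  step 8: row=4, L[4]='q', prepend. Next row=LF[4]=2
  step 9: row=2, L[2]='r', prepend. Next row=LF[2]=8
  step 10: row=8, L[8]='p', prepend. Next row=LF[8]=1
Reversed output: prqqqrqqr$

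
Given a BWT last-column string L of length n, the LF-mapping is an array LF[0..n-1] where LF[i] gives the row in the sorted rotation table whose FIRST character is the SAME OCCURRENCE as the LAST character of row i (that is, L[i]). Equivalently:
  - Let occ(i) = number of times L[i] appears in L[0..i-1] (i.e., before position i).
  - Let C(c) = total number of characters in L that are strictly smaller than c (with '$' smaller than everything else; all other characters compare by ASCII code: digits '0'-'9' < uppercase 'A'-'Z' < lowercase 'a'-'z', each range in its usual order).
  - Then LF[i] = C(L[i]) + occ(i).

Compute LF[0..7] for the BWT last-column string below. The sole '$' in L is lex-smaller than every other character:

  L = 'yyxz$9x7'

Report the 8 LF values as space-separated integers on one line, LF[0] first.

Char counts: '$':1, '7':1, '9':1, 'x':2, 'y':2, 'z':1
C (first-col start): C('$')=0, C('7')=1, C('9')=2, C('x')=3, C('y')=5, C('z')=7
L[0]='y': occ=0, LF[0]=C('y')+0=5+0=5
L[1]='y': occ=1, LF[1]=C('y')+1=5+1=6
L[2]='x': occ=0, LF[2]=C('x')+0=3+0=3
L[3]='z': occ=0, LF[3]=C('z')+0=7+0=7
L[4]='$': occ=0, LF[4]=C('$')+0=0+0=0
L[5]='9': occ=0, LF[5]=C('9')+0=2+0=2
L[6]='x': occ=1, LF[6]=C('x')+1=3+1=4
L[7]='7': occ=0, LF[7]=C('7')+0=1+0=1

Answer: 5 6 3 7 0 2 4 1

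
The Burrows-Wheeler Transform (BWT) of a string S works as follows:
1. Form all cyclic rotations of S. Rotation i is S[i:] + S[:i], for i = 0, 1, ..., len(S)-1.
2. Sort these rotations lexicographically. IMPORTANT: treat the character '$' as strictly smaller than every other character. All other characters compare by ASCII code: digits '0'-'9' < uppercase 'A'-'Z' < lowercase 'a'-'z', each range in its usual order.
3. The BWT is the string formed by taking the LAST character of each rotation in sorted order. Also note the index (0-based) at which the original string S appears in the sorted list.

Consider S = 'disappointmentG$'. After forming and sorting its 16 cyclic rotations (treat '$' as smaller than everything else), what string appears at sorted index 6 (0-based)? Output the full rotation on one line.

All 16 rotations (rotation i = S[i:]+S[:i]):
  rot[0] = disappointmentG$
  rot[1] = isappointmentG$d
  rot[2] = sappointmentG$di
  rot[3] = appointmentG$dis
  rot[4] = ppointmentG$disa
  rot[5] = pointmentG$disap
  rot[6] = ointmentG$disapp
  rot[7] = intmentG$disappo
  rot[8] = ntmentG$disappoi
  rot[9] = tmentG$disappoin
  rot[10] = mentG$disappoint
  rot[11] = entG$disappointm
  rot[12] = ntG$disappointme
  rot[13] = tG$disappointmen
  rot[14] = G$disappointment
  rot[15] = $disappointmentG
Sorted (with $ < everything):
  sorted[0] = $disappointmentG
  sorted[1] = G$disappointment
  sorted[2] = appointmentG$dis
  sorted[3] = disappointmentG$
  sorted[4] = entG$disappointm
  sorted[5] = intmentG$disappo
  sorted[6] = isappointmentG$d
  sorted[7] = mentG$disappoint
  sorted[8] = ntG$disappointme
  sorted[9] = ntmentG$disappoi
  sorted[10] = ointmentG$disapp
  sorted[11] = pointmentG$disap
  sorted[12] = ppointmentG$disa
  sorted[13] = sappointmentG$di
  sorted[14] = tG$disappointmen
  sorted[15] = tmentG$disappoin
sorted[6] = isappointmentG$d

Answer: isappointmentG$d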